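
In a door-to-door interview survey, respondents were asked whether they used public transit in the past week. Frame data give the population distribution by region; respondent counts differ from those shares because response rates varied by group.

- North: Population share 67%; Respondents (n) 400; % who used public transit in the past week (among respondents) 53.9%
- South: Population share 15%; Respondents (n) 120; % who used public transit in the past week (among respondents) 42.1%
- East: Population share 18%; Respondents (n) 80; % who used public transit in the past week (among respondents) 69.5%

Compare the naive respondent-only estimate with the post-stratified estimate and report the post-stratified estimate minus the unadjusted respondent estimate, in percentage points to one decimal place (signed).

Without adjustment, the pooled respondent share is:
  (400/600)×53.9 + (120/600)×42.1 + (80/600)×69.5 = 53.62%
Reweighting by population region shares:
  0.67×53.9 + 0.15×42.1 + 0.18×69.5 = 54.938%
Difference = 54.938 − 53.62 = 1.318 pp.

+1.3 percentage points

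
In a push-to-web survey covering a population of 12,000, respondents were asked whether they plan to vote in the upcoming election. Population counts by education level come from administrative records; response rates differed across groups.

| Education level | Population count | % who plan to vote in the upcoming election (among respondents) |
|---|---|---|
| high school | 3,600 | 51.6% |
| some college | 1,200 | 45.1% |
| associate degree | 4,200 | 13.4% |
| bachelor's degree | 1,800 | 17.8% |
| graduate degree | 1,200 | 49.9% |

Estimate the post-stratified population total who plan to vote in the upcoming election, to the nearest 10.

3,880

Each cell contributes its population count × the respondent rate:
  high school: 3,600 × 51.6% = 1857.6
  some college: 1,200 × 45.1% = 541.2
  associate degree: 4,200 × 13.4% = 562.8
  bachelor's degree: 1,800 × 17.8% = 320.4
  graduate degree: 1,200 × 49.9% = 598.8
Estimated total = 3880.8 → 3,880.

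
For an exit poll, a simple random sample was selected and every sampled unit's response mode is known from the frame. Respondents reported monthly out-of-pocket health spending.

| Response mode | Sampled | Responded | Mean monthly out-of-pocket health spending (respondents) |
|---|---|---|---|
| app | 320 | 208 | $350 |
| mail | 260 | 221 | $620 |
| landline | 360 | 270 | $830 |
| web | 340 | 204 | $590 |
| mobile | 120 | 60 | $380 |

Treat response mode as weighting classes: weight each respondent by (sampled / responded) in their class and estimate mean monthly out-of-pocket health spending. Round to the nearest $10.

$580

Class response rates: app 208/320 = 65%, mail 221/260 = 85%, landline 270/360 = 75%, web 204/340 = 60%, mobile 60/120 = 50%.
Inverse-response-rate weighting restores each class to its sampled count, so class totals weight by n_sampled:
  app: 320 × 350 = 112,000
  mail: 260 × 620 = 161,200
  landline: 360 × 830 = 298,800
  web: 340 × 590 = 200,600
  mobile: 120 × 380 = 45,600
Adjusted estimate = 818,200 / 1,400 = 584.429 → $580.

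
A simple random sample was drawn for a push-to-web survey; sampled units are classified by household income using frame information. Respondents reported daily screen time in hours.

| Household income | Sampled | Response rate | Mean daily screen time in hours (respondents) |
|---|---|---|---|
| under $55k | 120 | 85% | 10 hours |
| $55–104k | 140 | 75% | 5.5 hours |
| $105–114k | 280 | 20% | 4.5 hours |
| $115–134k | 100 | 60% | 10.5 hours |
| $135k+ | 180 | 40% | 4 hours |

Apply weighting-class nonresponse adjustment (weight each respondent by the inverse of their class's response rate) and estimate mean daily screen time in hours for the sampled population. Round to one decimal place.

6.1

Weighting each respondent by the inverse class response rate inflates each class back to its sampled size, so the class weight is n_sampled:
  under $55k: 120 × 10 = 1200
  $55–104k: 140 × 5.5 = 770
  $105–114k: 280 × 4.5 = 1260
  $115–134k: 100 × 10.5 = 1050
  $135k+: 180 × 4 = 720
Adjusted estimate = 5000 / 820 = 6.09756 → 6.1.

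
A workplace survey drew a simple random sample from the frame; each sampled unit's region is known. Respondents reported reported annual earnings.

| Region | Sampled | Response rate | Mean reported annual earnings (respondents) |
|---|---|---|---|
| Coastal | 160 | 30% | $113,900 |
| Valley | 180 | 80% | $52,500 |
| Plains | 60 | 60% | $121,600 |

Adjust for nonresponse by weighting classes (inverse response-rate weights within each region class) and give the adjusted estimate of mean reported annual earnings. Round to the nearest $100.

$87,400

Inverse-response-rate weighting restores each class to its sampled count, so class totals weight by n_sampled:
  Coastal: 160 × 113,900 = 18,224,000
  Valley: 180 × 52,500 = 9,450,000
  Plains: 60 × 121,600 = 7,296,000
Adjusted estimate = 34,970,000 / 400 = 87,425 → $87,400.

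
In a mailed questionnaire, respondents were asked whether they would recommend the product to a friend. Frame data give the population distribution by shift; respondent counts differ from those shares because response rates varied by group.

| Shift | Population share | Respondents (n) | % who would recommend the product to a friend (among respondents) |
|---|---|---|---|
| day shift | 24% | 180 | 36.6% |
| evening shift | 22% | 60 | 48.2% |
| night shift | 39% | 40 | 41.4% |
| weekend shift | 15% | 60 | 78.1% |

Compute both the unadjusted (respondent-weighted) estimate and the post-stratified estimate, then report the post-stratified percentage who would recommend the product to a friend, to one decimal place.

Naive respondent-only estimate (weights = respondent counts):
  (180/340)×36.6 + (60/340)×48.2 + (40/340)×41.4 + (60/340)×78.1 = 46.5353%
Reweighting by population shift shares:
  0.24×36.6 + 0.22×48.2 + 0.39×41.4 + 0.15×78.1 = 47.249%

47.2%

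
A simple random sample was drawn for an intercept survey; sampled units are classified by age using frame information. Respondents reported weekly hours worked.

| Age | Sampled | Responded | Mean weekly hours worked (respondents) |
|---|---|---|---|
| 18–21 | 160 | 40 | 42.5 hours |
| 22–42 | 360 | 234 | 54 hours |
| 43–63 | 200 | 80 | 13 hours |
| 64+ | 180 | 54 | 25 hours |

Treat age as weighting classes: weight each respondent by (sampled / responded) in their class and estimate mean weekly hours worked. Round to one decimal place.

37.0

Response rates by class: 18–21 40/160 = 25%, 22–42 234/360 = 65%, 43–63 80/200 = 40%, 64+ 54/180 = 30%.
Inverse-response-rate weighting restores each class to its sampled count, so class totals weight by n_sampled:
  18–21: 160 × 42.5 = 6800
  22–42: 360 × 54 = 19,440
  43–63: 200 × 13 = 2600
  64+: 180 × 25 = 4500
Adjusted estimate = 33,340 / 900 = 37.0444 → 37.0.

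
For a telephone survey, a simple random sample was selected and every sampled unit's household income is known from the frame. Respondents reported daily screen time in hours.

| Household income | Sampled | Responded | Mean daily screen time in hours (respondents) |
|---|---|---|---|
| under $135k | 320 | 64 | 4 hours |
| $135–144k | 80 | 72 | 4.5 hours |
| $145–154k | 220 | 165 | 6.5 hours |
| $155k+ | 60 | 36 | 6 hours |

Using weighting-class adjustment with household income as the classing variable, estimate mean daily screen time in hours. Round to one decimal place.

5.0

Response rates by class: under $135k 64/320 = 20%, $135–144k 72/80 = 90%, $145–154k 165/220 = 75%, $155k+ 36/60 = 60%.
Weighting each respondent by the inverse class response rate inflates each class back to its sampled size, so the class weight is n_sampled:
  under $135k: 320 × 4 = 1280
  $135–144k: 80 × 4.5 = 360
  $145–154k: 220 × 6.5 = 1430
  $155k+: 60 × 6 = 360
Adjusted estimate = 3430 / 680 = 5.04412 → 5.0.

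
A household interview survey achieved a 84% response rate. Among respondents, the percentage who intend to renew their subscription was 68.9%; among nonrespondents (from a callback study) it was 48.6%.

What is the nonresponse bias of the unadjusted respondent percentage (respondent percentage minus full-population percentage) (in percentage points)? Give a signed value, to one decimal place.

Nonresponse fraction = 1 − 0.84 = 0.16.
Bias = (nonresponse fraction) × (respondent percentage − nonrespondent percentage)
     = 0.16 × (68.9 − 48.6) = 0.16 × 20.3 = 3.248.

+3.2 percentage points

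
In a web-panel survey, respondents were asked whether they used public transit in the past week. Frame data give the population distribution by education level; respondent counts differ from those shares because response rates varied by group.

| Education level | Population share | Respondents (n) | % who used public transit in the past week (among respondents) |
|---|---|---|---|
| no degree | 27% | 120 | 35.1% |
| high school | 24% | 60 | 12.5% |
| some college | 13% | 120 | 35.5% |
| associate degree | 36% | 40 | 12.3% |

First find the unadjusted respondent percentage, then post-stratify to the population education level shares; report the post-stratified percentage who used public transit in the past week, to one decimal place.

Naive respondent-only estimate (weights = respondent counts):
  (120/340)×35.1 + (60/340)×12.5 + (120/340)×35.5 + (40/340)×12.3 = 28.5706%
Post-stratified estimate weights by population shares:
  0.27×35.1 + 0.24×12.5 + 0.13×35.5 + 0.36×12.3 = 21.52%

21.5%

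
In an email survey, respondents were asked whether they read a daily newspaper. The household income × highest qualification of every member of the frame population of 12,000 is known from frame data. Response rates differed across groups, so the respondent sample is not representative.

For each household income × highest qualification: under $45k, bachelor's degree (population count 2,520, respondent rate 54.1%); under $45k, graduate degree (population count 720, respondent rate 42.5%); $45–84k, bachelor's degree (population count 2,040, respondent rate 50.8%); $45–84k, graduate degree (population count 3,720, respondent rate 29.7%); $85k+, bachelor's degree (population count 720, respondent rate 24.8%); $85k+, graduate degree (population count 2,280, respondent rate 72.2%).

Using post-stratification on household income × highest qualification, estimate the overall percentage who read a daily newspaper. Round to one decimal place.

Post-stratification weights by population share, not respondent share:
  under $45k, bachelor's degree: (2,520/12,000) × 54.1 = 11.361
  under $45k, graduate degree: (720/12,000) × 42.5 = 2.55
  $45–84k, bachelor's degree: (2,040/12,000) × 50.8 = 8.636
  $45–84k, graduate degree: (3,720/12,000) × 29.7 = 9.207
  $85k+, bachelor's degree: (720/12,000) × 24.8 = 1.488
  $85k+, graduate degree: (2,280/12,000) × 72.2 = 13.718
Post-stratified estimate = 46.96 → 47.0%.

47.0%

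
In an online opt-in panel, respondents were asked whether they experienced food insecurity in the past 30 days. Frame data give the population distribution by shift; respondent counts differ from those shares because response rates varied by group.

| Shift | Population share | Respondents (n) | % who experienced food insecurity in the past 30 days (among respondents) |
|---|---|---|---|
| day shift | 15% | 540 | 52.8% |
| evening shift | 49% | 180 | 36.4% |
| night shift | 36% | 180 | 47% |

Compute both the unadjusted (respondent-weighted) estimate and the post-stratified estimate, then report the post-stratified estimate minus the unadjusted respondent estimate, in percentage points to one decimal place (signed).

Naive respondent-only estimate (weights = respondent counts):
  (540/900)×52.8 + (180/900)×36.4 + (180/900)×47 = 48.36%
Post-stratifying to population shares instead:
  0.15×52.8 + 0.49×36.4 + 0.36×47 = 42.676%
Difference = 42.676 − 48.36 = -5.684 pp.

-5.7 percentage points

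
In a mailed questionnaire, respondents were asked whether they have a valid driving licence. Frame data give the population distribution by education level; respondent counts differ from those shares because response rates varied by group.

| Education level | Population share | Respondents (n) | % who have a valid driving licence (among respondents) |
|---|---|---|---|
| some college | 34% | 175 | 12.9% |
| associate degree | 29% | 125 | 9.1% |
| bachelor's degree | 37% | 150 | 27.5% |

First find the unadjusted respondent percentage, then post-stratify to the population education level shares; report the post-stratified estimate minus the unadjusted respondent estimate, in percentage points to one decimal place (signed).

+0.5 percentage points

Without adjustment, the pooled respondent share is:
  (175/450)×12.9 + (125/450)×9.1 + (150/450)×27.5 = 16.7111%
Post-stratifying to population shares instead:
  0.34×12.9 + 0.29×9.1 + 0.37×27.5 = 17.2%
Difference = 17.2 − 16.7111 = 0.4889 pp.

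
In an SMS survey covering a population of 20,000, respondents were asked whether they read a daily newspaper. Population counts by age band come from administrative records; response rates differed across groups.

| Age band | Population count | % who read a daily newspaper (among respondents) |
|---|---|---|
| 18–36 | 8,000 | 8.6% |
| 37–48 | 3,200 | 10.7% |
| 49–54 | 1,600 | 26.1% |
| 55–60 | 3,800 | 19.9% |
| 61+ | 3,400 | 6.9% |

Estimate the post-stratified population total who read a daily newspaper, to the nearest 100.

Estimated count per cell = population count × respondent percentage:
  18–36: 8,000 × 8.6% = 688
  37–48: 3,200 × 10.7% = 342.4
  49–54: 1,600 × 26.1% = 417.6
  55–60: 3,800 × 19.9% = 756.2
  61+: 3,400 × 6.9% = 234.6
Estimated total = 2438.8 → 2,400.

2,400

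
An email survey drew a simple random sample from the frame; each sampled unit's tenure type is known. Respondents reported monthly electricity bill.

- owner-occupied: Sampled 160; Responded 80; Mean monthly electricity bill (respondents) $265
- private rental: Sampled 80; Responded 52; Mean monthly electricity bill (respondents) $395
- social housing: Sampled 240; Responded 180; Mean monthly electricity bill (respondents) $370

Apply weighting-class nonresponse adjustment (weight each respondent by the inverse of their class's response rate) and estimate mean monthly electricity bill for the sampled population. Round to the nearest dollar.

Response rates by class: owner-occupied 80/160 = 50%, private rental 52/80 = 65%, social housing 180/240 = 75%.
Weighting each respondent by the inverse class response rate inflates each class back to its sampled size, so the class weight is n_sampled:
  owner-occupied: 160 × 265 = 42,400
  private rental: 80 × 395 = 31,600
  social housing: 240 × 370 = 88,800
Adjusted estimate = 162,800 / 480 = 339.167 → $339.

$339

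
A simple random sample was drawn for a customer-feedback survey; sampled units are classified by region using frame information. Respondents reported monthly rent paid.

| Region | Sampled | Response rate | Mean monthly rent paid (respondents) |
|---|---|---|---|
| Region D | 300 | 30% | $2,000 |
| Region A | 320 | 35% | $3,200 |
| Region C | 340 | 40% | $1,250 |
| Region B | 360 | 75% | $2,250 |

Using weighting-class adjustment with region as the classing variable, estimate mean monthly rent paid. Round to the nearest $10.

Weighting each respondent by the inverse class response rate inflates each class back to its sampled size, so the class weight is n_sampled:
  Region D: 300 × 2000 = 600,000
  Region A: 320 × 3200 = 1,024,000
  Region C: 340 × 1250 = 425,000
  Region B: 360 × 2250 = 810,000
Adjusted estimate = 2,859,000 / 1,320 = 2165.91 → $2,170.

$2,170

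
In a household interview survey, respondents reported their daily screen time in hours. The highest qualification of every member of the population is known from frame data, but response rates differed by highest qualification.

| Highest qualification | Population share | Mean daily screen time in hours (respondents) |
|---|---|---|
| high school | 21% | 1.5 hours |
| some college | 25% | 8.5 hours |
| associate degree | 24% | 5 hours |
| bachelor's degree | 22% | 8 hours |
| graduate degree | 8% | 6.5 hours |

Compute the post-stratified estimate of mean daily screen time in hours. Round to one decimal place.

5.9

Reweight to the known highest qualification distribution:
  high school: 0.21 × 1.5 = 0.315
  some college: 0.25 × 8.5 = 2.125
  associate degree: 0.24 × 5 = 1.2
  bachelor's degree: 0.22 × 8 = 1.76
  graduate degree: 0.08 × 6.5 = 0.52
Post-stratified estimate = 5.92 → 5.9.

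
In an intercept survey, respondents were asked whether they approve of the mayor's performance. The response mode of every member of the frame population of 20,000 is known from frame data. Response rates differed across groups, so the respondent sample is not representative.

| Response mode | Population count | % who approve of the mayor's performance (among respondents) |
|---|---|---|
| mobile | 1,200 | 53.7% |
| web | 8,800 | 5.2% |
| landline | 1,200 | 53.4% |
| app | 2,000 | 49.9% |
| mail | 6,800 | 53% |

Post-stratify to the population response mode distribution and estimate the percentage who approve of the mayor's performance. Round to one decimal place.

31.7%

Post-stratification weights by population share, not respondent share:
  mobile: (1,200/20,000) × 53.7 = 3.222
  web: (8,800/20,000) × 5.2 = 2.288
  landline: (1,200/20,000) × 53.4 = 3.204
  app: (2,000/20,000) × 49.9 = 4.99
  mail: (6,800/20,000) × 53 = 18.02
Post-stratified estimate = 31.724 → 31.7%.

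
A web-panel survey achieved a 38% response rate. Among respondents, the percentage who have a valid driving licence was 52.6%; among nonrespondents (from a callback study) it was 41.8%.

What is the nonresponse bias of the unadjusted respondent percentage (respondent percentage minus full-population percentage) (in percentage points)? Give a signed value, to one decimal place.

Nonresponse fraction = 1 − 0.38 = 0.62.
Bias = (nonresponse fraction) × (respondent percentage − nonrespondent percentage)
     = 0.62 × (52.6 − 41.8) = 0.62 × 10.8 = 6.696.

+6.7 percentage points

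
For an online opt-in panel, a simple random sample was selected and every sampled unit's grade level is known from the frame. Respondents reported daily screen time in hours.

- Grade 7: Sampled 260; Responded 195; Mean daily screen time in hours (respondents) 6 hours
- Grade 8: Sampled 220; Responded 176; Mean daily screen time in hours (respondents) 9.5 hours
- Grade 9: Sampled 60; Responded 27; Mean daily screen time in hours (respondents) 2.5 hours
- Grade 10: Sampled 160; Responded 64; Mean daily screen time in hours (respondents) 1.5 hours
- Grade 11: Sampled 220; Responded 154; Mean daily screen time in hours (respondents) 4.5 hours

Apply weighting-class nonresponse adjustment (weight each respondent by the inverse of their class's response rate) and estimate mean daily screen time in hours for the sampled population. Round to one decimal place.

Response rates by class: Grade 7 195/260 = 75%, Grade 8 176/220 = 80%, Grade 9 27/60 = 45%, Grade 10 64/160 = 40%, Grade 11 154/220 = 70%.
With weight = n_sampled/n_responded per class, the weighted class total is n_sampled:
  Grade 7: 260 × 6 = 1560
  Grade 8: 220 × 9.5 = 2090
  Grade 9: 60 × 2.5 = 150
  Grade 10: 160 × 1.5 = 240
  Grade 11: 220 × 4.5 = 990
Adjusted estimate = 5030 / 920 = 5.46739 → 5.5.

5.5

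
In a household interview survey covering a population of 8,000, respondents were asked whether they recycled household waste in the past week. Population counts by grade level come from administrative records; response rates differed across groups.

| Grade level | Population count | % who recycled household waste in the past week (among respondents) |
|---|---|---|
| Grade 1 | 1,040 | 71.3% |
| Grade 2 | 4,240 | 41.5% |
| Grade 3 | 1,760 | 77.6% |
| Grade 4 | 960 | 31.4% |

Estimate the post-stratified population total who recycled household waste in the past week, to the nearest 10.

Apply each group's respondent rate to its population count:
  Grade 1: 1,040 × 71.3% = 741.52
  Grade 2: 4,240 × 41.5% = 1759.6
  Grade 3: 1,760 × 77.6% = 1365.76
  Grade 4: 960 × 31.4% = 301.44
Estimated total = 4168.32 → 4,170.

4,170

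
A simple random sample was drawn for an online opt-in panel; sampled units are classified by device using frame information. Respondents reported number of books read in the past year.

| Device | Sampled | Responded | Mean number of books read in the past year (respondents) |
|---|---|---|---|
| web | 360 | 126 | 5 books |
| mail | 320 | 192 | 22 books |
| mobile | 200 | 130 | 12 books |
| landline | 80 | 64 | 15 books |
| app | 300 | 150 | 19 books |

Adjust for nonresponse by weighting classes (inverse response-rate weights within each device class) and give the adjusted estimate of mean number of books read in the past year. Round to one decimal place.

14.4

Class response rates: web 126/360 = 35%, mail 192/320 = 60%, mobile 130/200 = 65%, landline 64/80 = 80%, app 150/300 = 50%.
Weighting each respondent by the inverse class response rate inflates each class back to its sampled size, so the class weight is n_sampled:
  web: 360 × 5 = 1800
  mail: 320 × 22 = 7040
  mobile: 200 × 12 = 2400
  landline: 80 × 15 = 1200
  app: 300 × 19 = 5700
Adjusted estimate = 18,140 / 1,260 = 14.3968 → 14.4.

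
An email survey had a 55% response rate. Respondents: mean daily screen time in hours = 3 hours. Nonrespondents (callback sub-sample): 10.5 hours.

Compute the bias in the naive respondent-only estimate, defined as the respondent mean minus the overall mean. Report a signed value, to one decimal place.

Nonresponse fraction = 1 − 0.55 = 0.45.
Bias = (nonresponse fraction) × (respondent mean − nonrespondent mean)
     = 0.45 × (3 − 10.5) = 0.45 × -7.5 = -3.375.

-3.4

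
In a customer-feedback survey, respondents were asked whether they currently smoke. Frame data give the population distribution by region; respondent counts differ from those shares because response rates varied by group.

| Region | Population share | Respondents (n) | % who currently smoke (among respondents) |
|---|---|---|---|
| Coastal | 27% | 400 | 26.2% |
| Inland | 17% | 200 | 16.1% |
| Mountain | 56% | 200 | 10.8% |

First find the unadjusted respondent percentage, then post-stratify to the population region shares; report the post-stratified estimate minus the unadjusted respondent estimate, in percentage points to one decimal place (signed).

-4.0 percentage points

Unadjusted (pooled respondent) estimate weights by respondent counts:
  (400/800)×26.2 + (200/800)×16.1 + (200/800)×10.8 = 19.825%
Post-stratifying to population shares instead:
  0.27×26.2 + 0.17×16.1 + 0.56×10.8 = 15.859%
Difference = 15.859 − 19.825 = -3.966 pp.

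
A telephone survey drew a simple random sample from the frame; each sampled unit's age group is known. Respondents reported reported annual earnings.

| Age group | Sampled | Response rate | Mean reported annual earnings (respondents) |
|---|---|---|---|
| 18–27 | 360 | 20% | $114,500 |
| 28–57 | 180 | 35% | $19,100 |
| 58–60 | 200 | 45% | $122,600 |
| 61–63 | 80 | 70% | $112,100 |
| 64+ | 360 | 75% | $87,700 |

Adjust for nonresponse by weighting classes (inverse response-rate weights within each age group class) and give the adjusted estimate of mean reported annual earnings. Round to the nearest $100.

$93,000

Each respondent's weight = sampled/responded in their class; summing within a class gives n_sampled, so:
  18–27: 360 × 114,500 = 41,220,000
  28–57: 180 × 19,100 = 3,438,000
  58–60: 200 × 122,600 = 24,520,000
  61–63: 80 × 112,100 = 8,968,000
  64+: 360 × 87,700 = 31,572,000
Adjusted estimate = 109,718,000 / 1,180 = 92981.4 → $93,000.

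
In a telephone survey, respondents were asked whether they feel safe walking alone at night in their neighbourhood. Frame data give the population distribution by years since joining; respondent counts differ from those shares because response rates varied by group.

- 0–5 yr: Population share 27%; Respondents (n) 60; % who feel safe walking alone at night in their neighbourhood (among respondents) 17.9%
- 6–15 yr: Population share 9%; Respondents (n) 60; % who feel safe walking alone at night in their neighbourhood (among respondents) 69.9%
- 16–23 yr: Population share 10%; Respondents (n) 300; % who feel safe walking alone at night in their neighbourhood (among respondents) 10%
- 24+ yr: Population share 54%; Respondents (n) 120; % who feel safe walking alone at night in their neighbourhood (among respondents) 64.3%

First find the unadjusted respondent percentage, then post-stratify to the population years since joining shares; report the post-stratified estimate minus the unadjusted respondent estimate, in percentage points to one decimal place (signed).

+17.2 percentage points

Without adjustment, the pooled respondent share is:
  (60/540)×17.9 + (60/540)×69.9 + (300/540)×10 + (120/540)×64.3 = 29.6%
Reweighting by population years since joining shares:
  0.27×17.9 + 0.09×69.9 + 0.1×10 + 0.54×64.3 = 46.846%
Difference = 46.846 − 29.6 = 17.246 pp.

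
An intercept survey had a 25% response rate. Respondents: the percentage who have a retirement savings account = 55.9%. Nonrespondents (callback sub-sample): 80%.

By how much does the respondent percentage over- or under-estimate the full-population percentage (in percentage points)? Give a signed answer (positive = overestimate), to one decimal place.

Nonresponse fraction = 1 − 0.25 = 0.75.
Bias = (nonresponse fraction) × (respondent percentage − nonrespondent percentage)
     = 0.75 × (55.9 − 80) = 0.75 × -24.1 = -18.075.

-18.1 percentage points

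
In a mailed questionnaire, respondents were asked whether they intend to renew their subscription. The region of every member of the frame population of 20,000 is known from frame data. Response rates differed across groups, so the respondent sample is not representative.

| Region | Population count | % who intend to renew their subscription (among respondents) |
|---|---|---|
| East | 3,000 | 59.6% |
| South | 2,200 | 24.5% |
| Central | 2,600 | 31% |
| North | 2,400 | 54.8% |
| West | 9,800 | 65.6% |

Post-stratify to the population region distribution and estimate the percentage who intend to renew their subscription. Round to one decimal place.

54.4%

Reweight to the known region distribution:
  East: (3,000/20,000) × 59.6 = 8.94
  South: (2,200/20,000) × 24.5 = 2.695
  Central: (2,600/20,000) × 31 = 4.03
  North: (2,400/20,000) × 54.8 = 6.576
  West: (9,800/20,000) × 65.6 = 32.144
Post-stratified estimate = 54.385 → 54.4%.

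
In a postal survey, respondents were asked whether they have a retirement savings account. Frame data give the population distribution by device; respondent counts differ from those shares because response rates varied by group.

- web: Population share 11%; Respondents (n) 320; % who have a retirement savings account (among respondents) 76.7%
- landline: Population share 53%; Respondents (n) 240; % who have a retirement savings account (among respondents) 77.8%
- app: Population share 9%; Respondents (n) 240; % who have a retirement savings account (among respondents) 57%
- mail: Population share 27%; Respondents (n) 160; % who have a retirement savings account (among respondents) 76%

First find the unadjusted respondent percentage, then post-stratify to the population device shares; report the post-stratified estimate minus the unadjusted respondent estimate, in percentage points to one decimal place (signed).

Without adjustment, the pooled respondent share is:
  (320/960)×76.7 + (240/960)×77.8 + (240/960)×57 + (160/960)×76 = 71.9333%
Post-stratifying to population shares instead:
  0.11×76.7 + 0.53×77.8 + 0.09×57 + 0.27×76 = 75.321%
Difference = 75.321 − 71.9333 = 3.3877 pp.

+3.4 percentage points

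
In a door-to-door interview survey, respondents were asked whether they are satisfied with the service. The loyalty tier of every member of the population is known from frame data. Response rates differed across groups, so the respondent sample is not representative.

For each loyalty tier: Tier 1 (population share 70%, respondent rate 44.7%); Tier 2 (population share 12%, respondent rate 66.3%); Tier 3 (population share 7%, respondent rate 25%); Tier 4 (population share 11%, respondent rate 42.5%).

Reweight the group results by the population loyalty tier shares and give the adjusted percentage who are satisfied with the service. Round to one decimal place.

45.7%

Post-stratification weights by population share, not respondent share:
  Tier 1: 0.7 × 44.7 = 31.29
  Tier 2: 0.12 × 66.3 = 7.956
  Tier 3: 0.07 × 25 = 1.75
  Tier 4: 0.11 × 42.5 = 4.675
Post-stratified estimate = 45.671 → 45.7%.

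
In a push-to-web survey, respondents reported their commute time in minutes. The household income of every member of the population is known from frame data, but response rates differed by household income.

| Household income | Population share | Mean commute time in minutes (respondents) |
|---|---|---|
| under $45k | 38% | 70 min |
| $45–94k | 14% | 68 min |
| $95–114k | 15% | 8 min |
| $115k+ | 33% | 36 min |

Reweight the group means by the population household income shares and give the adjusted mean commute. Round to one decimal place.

49.2

Weight each group's respondent value by its population share:
  under $45k: 0.38 × 70 = 26.6
  $45–94k: 0.14 × 68 = 9.52
  $95–114k: 0.15 × 8 = 1.2
  $115k+: 0.33 × 36 = 11.88
Post-stratified estimate = 49.2 → 49.2.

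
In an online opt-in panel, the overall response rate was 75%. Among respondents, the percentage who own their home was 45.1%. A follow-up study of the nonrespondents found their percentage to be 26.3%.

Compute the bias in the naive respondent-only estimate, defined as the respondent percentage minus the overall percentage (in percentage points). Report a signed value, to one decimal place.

Nonresponse fraction = 1 − 0.75 = 0.25.
Bias = (nonresponse fraction) × (respondent percentage − nonrespondent percentage)
     = 0.25 × (45.1 − 26.3) = 0.25 × 18.8 = 4.7.

+4.7 percentage points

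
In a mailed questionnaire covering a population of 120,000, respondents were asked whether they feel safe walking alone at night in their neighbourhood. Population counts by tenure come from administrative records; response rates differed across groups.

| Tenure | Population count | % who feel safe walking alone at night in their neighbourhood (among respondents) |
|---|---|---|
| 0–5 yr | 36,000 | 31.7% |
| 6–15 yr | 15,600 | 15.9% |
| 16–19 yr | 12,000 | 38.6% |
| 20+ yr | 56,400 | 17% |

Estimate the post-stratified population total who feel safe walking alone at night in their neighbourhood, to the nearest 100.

Apply each group's respondent rate to its population count:
  0–5 yr: 36,000 × 31.7% = 11,412
  6–15 yr: 15,600 × 15.9% = 2480.4
  16–19 yr: 12,000 × 38.6% = 4632
  20+ yr: 56,400 × 17% = 9588
Estimated total = 28112.4 → 28,100.

28,100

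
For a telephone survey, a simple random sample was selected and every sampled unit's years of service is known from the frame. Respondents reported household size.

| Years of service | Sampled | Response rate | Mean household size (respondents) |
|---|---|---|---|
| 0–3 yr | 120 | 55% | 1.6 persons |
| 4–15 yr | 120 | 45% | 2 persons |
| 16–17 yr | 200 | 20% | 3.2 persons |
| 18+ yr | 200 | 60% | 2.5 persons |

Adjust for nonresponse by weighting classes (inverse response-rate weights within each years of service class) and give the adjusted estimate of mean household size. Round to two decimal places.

Inverse-response-rate weighting restores each class to its sampled count, so class totals weight by n_sampled:
  0–3 yr: 120 × 1.6 = 192
  4–15 yr: 120 × 2 = 240
  16–17 yr: 200 × 3.2 = 640
  18+ yr: 200 × 2.5 = 500
Adjusted estimate = 1572 / 640 = 2.45625 → 2.46.

2.46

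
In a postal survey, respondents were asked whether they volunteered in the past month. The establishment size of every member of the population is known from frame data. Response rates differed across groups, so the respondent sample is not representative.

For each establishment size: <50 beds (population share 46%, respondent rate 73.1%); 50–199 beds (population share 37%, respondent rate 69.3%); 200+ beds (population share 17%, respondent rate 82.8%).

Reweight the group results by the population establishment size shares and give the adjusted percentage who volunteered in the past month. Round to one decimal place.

Weight each group's respondent value by its population share:
  <50 beds: 0.46 × 73.1 = 33.626
  50–199 beds: 0.37 × 69.3 = 25.641
  200+ beds: 0.17 × 82.8 = 14.076
Post-stratified estimate = 73.343 → 73.3%.

73.3%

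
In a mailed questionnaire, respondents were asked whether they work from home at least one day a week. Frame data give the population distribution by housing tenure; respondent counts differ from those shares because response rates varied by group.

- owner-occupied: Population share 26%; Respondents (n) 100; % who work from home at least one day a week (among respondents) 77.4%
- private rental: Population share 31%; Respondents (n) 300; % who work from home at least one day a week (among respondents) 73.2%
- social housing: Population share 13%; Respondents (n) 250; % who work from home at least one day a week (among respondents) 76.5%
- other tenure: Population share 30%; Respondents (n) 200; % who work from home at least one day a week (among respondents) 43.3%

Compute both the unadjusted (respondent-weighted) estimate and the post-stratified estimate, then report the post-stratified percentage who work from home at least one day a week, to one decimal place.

65.8%

Without adjustment, the pooled respondent share is:
  (100/850)×77.4 + (300/850)×73.2 + (250/850)×76.5 + (200/850)×43.3 = 67.6294%
Reweighting by population housing tenure shares:
  0.26×77.4 + 0.31×73.2 + 0.13×76.5 + 0.3×43.3 = 65.751%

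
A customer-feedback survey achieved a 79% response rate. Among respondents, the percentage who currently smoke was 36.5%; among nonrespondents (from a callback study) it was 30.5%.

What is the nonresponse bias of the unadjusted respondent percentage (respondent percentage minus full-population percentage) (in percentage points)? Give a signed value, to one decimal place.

+1.3 percentage points

Nonresponse fraction = 1 − 0.79 = 0.21.
Bias = (nonresponse fraction) × (respondent percentage − nonrespondent percentage)
     = 0.21 × (36.5 − 30.5) = 0.21 × 6 = 1.26.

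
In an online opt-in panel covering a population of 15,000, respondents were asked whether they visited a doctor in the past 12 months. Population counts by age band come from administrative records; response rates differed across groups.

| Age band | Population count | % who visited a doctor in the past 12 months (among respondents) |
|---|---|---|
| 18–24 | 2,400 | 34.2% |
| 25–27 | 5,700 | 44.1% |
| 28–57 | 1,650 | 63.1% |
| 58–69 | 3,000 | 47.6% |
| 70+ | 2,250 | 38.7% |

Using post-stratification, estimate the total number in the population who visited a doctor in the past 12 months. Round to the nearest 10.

Estimated count per cell = population count × respondent percentage:
  18–24: 2,400 × 34.2% = 820.8
  25–27: 5,700 × 44.1% = 2513.7
  28–57: 1,650 × 63.1% = 1041.15
  58–69: 3,000 × 47.6% = 1428
  70+: 2,250 × 38.7% = 870.75
Estimated total = 6674.4 → 6,670.

6,670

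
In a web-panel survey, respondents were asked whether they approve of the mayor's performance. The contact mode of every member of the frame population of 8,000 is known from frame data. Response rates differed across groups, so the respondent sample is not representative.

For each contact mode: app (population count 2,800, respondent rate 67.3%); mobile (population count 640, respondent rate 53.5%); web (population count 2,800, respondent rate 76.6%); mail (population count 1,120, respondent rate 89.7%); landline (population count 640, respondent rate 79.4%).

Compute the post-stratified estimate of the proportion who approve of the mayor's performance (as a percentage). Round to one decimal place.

73.6%

Post-stratification weights by population share, not respondent share:
  app: (2,800/8,000) × 67.3 = 23.555
  mobile: (640/8,000) × 53.5 = 4.28
  web: (2,800/8,000) × 76.6 = 26.81
  mail: (1,120/8,000) × 89.7 = 12.558
  landline: (640/8,000) × 79.4 = 6.352
Post-stratified estimate = 73.555 → 73.6%.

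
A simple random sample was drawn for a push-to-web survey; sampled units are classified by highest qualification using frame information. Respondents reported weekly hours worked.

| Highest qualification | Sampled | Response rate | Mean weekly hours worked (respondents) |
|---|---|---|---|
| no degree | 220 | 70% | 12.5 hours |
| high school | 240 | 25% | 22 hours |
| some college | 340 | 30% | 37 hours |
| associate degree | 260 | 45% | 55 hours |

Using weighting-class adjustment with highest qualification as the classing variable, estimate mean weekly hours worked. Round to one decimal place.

32.9

With weight = n_sampled/n_responded per class, the weighted class total is n_sampled:
  no degree: 220 × 12.5 = 2750
  high school: 240 × 22 = 5280
  some college: 340 × 37 = 12,580
  associate degree: 260 × 55 = 14,300
Adjusted estimate = 34,910 / 1,060 = 32.934 → 32.9.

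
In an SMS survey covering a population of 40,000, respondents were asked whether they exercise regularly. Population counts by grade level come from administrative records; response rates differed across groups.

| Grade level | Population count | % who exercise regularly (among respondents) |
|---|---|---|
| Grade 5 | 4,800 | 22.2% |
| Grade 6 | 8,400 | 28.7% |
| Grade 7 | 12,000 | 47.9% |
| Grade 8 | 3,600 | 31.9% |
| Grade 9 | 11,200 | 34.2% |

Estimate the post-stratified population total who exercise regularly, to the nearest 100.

Estimated count per cell = population count × respondent percentage:
  Grade 5: 4,800 × 22.2% = 1065.6
  Grade 6: 8,400 × 28.7% = 2410.8
  Grade 7: 12,000 × 47.9% = 5748
  Grade 8: 3,600 × 31.9% = 1148.4
  Grade 9: 11,200 × 34.2% = 3830.4
Estimated total = 14203.2 → 14,200.

14,200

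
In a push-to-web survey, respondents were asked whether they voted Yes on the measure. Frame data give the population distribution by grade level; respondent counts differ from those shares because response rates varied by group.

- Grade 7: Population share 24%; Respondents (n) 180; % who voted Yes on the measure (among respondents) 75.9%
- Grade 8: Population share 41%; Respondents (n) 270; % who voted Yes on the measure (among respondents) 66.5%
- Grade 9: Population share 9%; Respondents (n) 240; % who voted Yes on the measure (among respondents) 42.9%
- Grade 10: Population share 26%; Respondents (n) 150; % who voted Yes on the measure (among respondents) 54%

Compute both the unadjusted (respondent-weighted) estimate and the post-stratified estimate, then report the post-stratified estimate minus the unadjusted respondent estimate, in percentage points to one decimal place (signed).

Unadjusted (pooled respondent) estimate weights by respondent counts:
  (180/840)×75.9 + (270/840)×66.5 + (240/840)×42.9 + (150/840)×54 = 59.5393%
Post-stratifying to population shares instead:
  0.24×75.9 + 0.41×66.5 + 0.09×42.9 + 0.26×54 = 63.382%
Difference = 63.382 − 59.5393 = 3.8427 pp.

+3.8 percentage points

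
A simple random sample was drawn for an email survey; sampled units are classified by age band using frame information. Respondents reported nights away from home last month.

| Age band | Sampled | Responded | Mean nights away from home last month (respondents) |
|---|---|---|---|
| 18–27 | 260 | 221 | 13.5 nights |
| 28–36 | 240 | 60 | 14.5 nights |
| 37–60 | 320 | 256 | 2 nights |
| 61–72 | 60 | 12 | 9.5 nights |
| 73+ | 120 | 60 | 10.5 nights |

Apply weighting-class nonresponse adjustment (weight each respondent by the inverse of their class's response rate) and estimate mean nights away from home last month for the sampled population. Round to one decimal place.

Response rates by class: 18–27 221/260 = 85%, 28–36 60/240 = 25%, 37–60 256/320 = 80%, 61–72 12/60 = 20%, 73+ 60/120 = 50%.
With weight = n_sampled/n_responded per class, the weighted class total is n_sampled:
  18–27: 260 × 13.5 = 3510
  28–36: 240 × 14.5 = 3480
  37–60: 320 × 2 = 640
  61–72: 60 × 9.5 = 570
  73+: 120 × 10.5 = 1260
Adjusted estimate = 9460 / 1,000 = 9.46 → 9.5.

9.5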